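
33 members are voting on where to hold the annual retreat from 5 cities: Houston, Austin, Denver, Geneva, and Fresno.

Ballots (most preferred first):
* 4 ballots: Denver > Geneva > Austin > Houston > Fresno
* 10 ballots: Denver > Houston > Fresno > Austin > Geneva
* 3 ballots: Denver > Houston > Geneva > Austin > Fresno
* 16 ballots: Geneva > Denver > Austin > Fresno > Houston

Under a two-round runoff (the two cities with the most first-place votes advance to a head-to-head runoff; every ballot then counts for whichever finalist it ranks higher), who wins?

Denver

Round 1 first-place votes: Houston 0, Austin 0, Denver 17, Geneva 16, Fresno 0. Denver and Geneva advance.
Runoff: Denver is ranked above Geneva on 17 ballots, Geneva above Denver on 16.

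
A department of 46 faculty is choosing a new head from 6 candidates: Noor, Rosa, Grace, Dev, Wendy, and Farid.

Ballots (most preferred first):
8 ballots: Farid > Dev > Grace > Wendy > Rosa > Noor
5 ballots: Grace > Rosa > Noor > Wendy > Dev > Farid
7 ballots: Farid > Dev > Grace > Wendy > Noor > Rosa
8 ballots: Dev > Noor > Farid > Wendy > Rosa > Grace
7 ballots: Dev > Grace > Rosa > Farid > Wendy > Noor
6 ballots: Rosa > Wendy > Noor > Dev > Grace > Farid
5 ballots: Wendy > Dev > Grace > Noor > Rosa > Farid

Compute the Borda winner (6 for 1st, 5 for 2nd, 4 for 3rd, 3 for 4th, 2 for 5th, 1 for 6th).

Dev

Noor: 8×1 + 5×4 + 7×2 + 8×5 + 7×1 + 6×4 + 5×3 = 128
Rosa: 8×2 + 5×5 + 7×1 + 8×2 + 7×4 + 6×6 + 5×2 = 138
Grace: 8×4 + 5×6 + 7×4 + 8×1 + 7×5 + 6×2 + 5×4 = 165
Dev: 8×5 + 5×2 + 7×5 + 8×6 + 7×6 + 6×3 + 5×5 = 218
Wendy: 8×3 + 5×3 + 7×3 + 8×3 + 7×2 + 6×5 + 5×6 = 158
Farid: 8×6 + 5×1 + 7×6 + 8×4 + 7×3 + 6×1 + 5×1 = 159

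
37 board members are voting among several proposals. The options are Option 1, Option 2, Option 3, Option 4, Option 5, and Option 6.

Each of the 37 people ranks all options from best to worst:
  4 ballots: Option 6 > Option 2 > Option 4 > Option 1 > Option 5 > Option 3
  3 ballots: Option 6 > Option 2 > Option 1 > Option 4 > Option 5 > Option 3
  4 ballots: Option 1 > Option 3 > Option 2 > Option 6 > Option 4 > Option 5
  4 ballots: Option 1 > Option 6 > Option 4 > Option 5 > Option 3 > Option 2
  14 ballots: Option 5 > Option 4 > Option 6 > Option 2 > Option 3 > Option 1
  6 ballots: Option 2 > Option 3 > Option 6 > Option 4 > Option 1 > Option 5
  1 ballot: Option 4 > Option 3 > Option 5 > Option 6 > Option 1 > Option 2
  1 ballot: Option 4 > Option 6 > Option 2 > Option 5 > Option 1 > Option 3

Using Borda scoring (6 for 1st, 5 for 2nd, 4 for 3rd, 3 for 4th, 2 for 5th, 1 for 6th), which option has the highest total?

Option 1: 4×3 + 3×4 + 4×6 + 4×6 + 14×1 + 6×2 + 1×2 + 1×2 = 102
Option 2: 4×5 + 3×5 + 4×4 + 4×1 + 14×3 + 6×6 + 1×1 + 1×4 = 138
Option 3: 4×1 + 3×1 + 4×5 + 4×2 + 14×2 + 6×5 + 1×5 + 1×1 = 99
Option 4: 4×4 + 3×3 + 4×2 + 4×4 + 14×5 + 6×3 + 1×6 + 1×6 = 149
Option 5: 4×2 + 3×2 + 4×1 + 4×3 + 14×6 + 6×1 + 1×4 + 1×3 = 127
Option 6: 4×6 + 3×6 + 4×3 + 4×5 + 14×4 + 6×4 + 1×3 + 1×5 = 162

Option 6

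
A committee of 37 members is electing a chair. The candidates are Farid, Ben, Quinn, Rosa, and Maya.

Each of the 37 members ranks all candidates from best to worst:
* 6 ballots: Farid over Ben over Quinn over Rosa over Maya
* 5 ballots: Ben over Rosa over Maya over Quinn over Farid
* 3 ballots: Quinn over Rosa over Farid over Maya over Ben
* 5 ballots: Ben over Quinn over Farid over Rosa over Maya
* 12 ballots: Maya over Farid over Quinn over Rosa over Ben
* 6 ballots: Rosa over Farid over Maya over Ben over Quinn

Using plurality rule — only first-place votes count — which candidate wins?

First-place votes: Farid 6, Ben 10, Quinn 3, Rosa 6, Maya 12.

Maya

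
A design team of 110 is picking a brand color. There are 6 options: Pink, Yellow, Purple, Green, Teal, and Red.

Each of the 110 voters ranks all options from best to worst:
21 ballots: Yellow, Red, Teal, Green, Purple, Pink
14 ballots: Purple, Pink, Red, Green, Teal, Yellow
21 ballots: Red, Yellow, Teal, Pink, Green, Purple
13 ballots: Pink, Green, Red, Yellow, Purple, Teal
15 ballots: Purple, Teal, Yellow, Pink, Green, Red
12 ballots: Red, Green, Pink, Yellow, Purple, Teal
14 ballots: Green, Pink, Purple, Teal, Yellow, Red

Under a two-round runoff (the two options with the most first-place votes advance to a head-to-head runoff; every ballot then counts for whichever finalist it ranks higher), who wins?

Red

Round 1 first-place votes: Pink 13, Yellow 21, Purple 29, Green 14, Teal 0, Red 33. Red and Purple advance.
Runoff: Red is ranked above Purple on 67 ballots, Purple above Red on 43.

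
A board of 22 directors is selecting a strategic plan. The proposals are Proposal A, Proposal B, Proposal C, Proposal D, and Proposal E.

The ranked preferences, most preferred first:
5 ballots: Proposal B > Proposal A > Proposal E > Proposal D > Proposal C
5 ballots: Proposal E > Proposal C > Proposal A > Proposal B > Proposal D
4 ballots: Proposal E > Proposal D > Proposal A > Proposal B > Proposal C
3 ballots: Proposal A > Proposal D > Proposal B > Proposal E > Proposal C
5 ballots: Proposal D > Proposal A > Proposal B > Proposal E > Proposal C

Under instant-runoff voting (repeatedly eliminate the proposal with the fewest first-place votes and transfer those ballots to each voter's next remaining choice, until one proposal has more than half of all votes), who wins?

Proposal E

Round 1: Proposal A 3, Proposal B 5, Proposal C 0, Proposal D 5, Proposal E 9. Proposal C eliminated.
Round 2: Proposal A 3, Proposal B 5, Proposal D 5, Proposal E 9. Proposal A eliminated.
Round 3: Proposal B 5, Proposal D 8, Proposal E 9. Proposal B eliminated.
Round 4: Proposal D 8, Proposal E 14. Proposal E has a majority (≥12).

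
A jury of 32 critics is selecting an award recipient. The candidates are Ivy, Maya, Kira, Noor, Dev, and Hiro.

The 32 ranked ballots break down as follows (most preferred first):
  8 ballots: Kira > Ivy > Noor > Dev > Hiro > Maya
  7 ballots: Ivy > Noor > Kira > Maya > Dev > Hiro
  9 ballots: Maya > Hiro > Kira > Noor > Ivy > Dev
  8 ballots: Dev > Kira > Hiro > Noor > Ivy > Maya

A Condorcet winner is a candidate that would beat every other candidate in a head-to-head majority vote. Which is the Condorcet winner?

Kira

Kira vs Ivy: 25–7
Kira vs Maya: 23–9
Kira vs Noor: 25–7
Kira vs Dev: 24–8
Kira vs Hiro: 23–9
Kira beats every other candidate.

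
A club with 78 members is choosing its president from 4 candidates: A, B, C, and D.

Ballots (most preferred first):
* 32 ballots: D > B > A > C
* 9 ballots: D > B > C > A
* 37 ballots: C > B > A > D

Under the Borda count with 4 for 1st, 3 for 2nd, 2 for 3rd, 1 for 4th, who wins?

A: 32×2 + 9×1 + 37×2 = 147
B: 32×3 + 9×3 + 37×3 = 234
C: 32×1 + 9×2 + 37×4 = 198
D: 32×4 + 9×4 + 37×1 = 201

B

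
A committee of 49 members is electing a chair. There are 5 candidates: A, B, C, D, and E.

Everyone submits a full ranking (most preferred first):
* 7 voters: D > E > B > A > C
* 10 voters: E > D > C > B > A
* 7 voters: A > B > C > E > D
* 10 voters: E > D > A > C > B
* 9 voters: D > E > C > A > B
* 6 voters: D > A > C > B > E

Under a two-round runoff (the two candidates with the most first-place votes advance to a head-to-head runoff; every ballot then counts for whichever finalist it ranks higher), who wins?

E

Round 1 first-place votes: A 7, B 0, C 0, D 22, E 20. D and E advance.
Runoff: D is ranked above E on 22 ballots, E above D on 27.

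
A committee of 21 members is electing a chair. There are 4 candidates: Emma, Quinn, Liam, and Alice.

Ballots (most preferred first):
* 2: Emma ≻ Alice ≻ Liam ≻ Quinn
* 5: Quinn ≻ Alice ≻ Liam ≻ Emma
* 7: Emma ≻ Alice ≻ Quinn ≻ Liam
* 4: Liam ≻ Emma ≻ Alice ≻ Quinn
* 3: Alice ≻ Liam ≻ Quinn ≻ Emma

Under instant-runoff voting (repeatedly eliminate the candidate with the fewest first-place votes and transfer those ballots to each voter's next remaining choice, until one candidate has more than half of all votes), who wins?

Liam

Round 1: Emma 9, Quinn 5, Liam 4, Alice 3. Alice eliminated.
Round 2: Emma 9, Quinn 5, Liam 7. Quinn eliminated.
Round 3: Emma 9, Liam 12. Liam has a majority (≥11).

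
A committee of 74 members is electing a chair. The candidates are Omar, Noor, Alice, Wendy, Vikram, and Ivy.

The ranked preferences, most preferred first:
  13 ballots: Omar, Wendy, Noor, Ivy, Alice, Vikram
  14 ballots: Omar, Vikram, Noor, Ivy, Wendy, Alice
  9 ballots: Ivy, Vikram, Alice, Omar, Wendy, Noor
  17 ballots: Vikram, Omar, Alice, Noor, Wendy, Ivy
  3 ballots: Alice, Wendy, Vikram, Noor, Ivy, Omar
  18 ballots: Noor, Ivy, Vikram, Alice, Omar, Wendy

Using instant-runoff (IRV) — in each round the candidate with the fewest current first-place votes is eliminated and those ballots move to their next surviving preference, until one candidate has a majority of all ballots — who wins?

Round 1: Omar 27, Noor 18, Alice 3, Wendy 0, Vikram 17, Ivy 9. Wendy eliminated.
Round 2: Omar 27, Noor 18, Alice 3, Vikram 17, Ivy 9. Alice eliminated.
Round 3: Omar 27, Noor 18, Vikram 20, Ivy 9. Ivy eliminated.
Round 4: Omar 27, Noor 18, Vikram 29. Noor eliminated.
Round 5: Omar 27, Vikram 47. Vikram has a majority (≥38).

Vikram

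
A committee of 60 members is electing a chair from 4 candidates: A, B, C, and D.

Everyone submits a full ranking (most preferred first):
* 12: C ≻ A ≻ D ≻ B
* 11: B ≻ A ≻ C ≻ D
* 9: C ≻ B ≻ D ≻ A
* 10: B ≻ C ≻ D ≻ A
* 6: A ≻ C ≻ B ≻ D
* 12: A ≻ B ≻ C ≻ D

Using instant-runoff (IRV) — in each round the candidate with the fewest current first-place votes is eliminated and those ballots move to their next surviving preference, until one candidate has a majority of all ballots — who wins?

B

Round 1: A 18, B 21, C 21, D 0. D eliminated.
Round 2: A 18, B 21, C 21. A eliminated.
Round 3: B 33, C 27. B has a majority (≥31).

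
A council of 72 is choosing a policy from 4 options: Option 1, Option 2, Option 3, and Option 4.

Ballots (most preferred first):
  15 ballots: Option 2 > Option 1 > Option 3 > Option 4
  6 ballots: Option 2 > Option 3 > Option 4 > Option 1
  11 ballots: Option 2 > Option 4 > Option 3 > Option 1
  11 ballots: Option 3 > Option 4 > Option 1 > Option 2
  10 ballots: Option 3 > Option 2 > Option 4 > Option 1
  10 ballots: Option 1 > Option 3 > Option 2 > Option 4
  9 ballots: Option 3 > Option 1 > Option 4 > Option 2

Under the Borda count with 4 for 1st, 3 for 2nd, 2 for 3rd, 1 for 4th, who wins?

Option 1: 15×3 + 6×1 + 11×1 + 11×2 + 10×1 + 10×4 + 9×3 = 161
Option 2: 15×4 + 6×4 + 11×4 + 11×1 + 10×3 + 10×2 + 9×1 = 198
Option 3: 15×2 + 6×3 + 11×2 + 11×4 + 10×4 + 10×3 + 9×4 = 220
Option 4: 15×1 + 6×2 + 11×3 + 11×3 + 10×2 + 10×1 + 9×2 = 141

Option 3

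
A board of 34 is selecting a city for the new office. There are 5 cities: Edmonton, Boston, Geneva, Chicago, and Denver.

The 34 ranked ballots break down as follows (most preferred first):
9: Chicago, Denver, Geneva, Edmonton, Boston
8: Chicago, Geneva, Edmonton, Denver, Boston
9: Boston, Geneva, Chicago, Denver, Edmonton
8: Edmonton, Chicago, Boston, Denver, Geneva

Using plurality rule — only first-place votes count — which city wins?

First-place votes: Edmonton 8, Boston 9, Geneva 0, Chicago 17, Denver 0.

Chicago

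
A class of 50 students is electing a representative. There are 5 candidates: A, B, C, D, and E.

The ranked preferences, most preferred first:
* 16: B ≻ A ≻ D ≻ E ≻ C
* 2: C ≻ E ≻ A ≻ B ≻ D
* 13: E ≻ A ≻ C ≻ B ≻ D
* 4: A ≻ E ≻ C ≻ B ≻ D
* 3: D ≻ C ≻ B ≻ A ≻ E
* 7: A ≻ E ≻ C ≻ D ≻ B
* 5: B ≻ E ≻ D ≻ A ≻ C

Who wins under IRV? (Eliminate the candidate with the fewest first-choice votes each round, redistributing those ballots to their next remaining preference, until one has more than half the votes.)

Round 1: A 11, B 21, C 2, D 3, E 13. C eliminated.
Round 2: A 11, B 21, D 3, E 15. D eliminated.
Round 3: A 11, B 24, E 15. A eliminated.
Round 4: B 24, E 26. E has a majority (≥26).

E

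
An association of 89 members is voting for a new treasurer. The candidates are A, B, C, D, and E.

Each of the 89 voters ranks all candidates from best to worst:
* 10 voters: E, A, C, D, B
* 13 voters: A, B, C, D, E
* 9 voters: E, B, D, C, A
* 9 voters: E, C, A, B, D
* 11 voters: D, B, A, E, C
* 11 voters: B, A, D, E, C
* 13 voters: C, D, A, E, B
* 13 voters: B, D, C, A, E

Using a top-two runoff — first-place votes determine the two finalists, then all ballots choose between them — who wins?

B

Round 1 first-place votes: A 13, B 24, C 13, D 11, E 28. E and B advance.
Runoff: E is ranked above B on 41 ballots, B above E on 48.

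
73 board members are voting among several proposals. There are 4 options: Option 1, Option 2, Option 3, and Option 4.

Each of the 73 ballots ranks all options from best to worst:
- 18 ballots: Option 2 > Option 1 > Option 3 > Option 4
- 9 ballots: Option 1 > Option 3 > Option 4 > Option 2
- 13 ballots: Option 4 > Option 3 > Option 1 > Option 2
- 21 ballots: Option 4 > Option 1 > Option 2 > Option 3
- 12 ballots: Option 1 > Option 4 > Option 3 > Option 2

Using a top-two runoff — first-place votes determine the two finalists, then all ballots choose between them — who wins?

Round 1 first-place votes: Option 1 21, Option 2 18, Option 3 0, Option 4 34. Option 4 and Option 1 advance.
Runoff: Option 4 is ranked above Option 1 on 34 ballots, Option 1 above Option 4 on 39.

Option 1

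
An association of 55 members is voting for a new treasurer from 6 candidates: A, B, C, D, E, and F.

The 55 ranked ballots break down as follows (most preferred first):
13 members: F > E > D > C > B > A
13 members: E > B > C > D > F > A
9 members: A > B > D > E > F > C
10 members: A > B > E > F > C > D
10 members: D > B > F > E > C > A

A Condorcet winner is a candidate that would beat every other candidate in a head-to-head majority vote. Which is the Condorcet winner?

B vs A: 36–19
B vs C: 42–13
B vs D: 32–23
B vs E: 29–26
B vs F: 42–13
B beats every other candidate.

B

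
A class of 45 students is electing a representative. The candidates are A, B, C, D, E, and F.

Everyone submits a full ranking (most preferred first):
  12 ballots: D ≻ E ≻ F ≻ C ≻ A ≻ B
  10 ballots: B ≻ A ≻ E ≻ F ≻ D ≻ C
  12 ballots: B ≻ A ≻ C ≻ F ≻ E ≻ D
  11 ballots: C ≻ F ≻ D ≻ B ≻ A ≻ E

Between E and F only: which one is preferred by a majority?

F

E is ranked above F on 22 ballots; F above E on 23.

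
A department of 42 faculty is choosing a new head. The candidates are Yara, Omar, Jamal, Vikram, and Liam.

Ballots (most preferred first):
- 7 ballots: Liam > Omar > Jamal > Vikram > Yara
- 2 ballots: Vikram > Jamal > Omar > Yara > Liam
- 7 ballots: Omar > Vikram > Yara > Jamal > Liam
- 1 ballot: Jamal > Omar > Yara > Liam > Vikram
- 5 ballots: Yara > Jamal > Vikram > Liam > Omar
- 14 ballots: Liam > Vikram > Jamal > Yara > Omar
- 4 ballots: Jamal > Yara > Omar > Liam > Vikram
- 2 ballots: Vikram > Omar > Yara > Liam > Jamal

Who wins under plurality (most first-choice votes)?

First-place votes: Yara 5, Omar 7, Jamal 5, Vikram 4, Liam 21.

Liam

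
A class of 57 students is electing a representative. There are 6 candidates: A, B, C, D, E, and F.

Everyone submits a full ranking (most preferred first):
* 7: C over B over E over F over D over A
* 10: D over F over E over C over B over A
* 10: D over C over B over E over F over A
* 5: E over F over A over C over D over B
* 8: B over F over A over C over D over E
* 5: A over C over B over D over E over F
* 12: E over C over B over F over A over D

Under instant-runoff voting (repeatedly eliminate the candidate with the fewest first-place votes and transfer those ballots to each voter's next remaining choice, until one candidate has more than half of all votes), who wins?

Round 1: A 5, B 8, C 7, D 20, E 17, F 0. F eliminated.
Round 2: A 5, B 8, C 7, D 20, E 17. A eliminated.
Round 3: B 8, C 12, D 20, E 17. B eliminated.
Round 4: C 20, D 20, E 17. E eliminated.
Round 5: C 37, D 20. C has a majority (≥29).

C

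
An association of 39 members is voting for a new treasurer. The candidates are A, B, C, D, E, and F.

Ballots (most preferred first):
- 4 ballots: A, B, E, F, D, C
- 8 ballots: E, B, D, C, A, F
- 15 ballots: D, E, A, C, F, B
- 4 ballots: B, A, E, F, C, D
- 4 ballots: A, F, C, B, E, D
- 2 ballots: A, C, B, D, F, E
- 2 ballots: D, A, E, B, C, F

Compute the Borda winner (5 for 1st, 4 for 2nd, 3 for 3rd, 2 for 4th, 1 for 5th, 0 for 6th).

A: 4×5 + 8×1 + 15×3 + 4×4 + 4×5 + 2×5 + 2×4 = 127
B: 4×4 + 8×4 + 15×0 + 4×5 + 4×2 + 2×3 + 2×2 = 86
C: 4×0 + 8×2 + 15×2 + 4×1 + 4×3 + 2×4 + 2×1 = 72
D: 4×1 + 8×3 + 15×5 + 4×0 + 4×0 + 2×2 + 2×5 = 117
E: 4×3 + 8×5 + 15×4 + 4×3 + 4×1 + 2×0 + 2×3 = 134
F: 4×2 + 8×0 + 15×1 + 4×2 + 4×4 + 2×1 + 2×0 = 49

E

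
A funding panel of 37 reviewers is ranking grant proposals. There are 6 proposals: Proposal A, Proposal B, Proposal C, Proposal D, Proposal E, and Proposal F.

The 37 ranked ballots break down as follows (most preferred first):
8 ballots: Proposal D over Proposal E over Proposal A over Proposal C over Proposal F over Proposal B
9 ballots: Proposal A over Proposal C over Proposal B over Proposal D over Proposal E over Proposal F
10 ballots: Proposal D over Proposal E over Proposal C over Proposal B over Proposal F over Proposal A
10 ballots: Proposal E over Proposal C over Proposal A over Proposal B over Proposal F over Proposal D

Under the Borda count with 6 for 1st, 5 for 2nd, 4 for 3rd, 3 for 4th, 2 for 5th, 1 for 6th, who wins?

Proposal A: 8×4 + 9×6 + 10×1 + 10×4 = 136
Proposal B: 8×1 + 9×4 + 10×3 + 10×3 = 104
Proposal C: 8×3 + 9×5 + 10×4 + 10×5 = 159
Proposal D: 8×6 + 9×3 + 10×6 + 10×1 = 145
Proposal E: 8×5 + 9×2 + 10×5 + 10×6 = 168
Proposal F: 8×2 + 9×1 + 10×2 + 10×2 = 65

Proposal E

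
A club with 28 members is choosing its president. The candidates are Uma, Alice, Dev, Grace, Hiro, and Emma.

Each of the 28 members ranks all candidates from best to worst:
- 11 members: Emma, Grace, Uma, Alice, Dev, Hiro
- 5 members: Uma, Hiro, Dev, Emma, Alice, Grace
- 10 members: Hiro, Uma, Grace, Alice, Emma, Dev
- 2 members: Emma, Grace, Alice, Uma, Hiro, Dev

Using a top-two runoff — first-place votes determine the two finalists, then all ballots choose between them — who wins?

Hiro

Round 1 first-place votes: Uma 5, Alice 0, Dev 0, Grace 0, Hiro 10, Emma 13. Emma and Hiro advance.
Runoff: Emma is ranked above Hiro on 13 ballots, Hiro above Emma on 15.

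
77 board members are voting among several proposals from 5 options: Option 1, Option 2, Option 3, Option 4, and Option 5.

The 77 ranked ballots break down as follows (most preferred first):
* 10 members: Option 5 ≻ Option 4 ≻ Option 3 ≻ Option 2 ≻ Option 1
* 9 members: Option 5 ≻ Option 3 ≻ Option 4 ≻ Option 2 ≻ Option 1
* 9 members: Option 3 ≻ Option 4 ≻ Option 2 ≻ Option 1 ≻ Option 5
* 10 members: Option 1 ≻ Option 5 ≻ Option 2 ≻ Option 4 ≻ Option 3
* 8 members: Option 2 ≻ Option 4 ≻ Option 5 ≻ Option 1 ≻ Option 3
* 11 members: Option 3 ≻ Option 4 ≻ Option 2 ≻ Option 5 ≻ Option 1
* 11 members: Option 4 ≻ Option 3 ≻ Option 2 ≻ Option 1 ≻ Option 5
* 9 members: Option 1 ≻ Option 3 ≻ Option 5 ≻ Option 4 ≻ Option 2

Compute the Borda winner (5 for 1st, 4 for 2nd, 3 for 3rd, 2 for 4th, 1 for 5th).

Option 4

Option 1: 10×1 + 9×1 + 9×2 + 10×5 + 8×2 + 11×1 + 11×2 + 9×5 = 181
Option 2: 10×2 + 9×2 + 9×3 + 10×3 + 8×5 + 11×3 + 11×3 + 9×1 = 210
Option 3: 10×3 + 9×4 + 9×5 + 10×1 + 8×1 + 11×5 + 11×4 + 9×4 = 264
Option 4: 10×4 + 9×3 + 9×4 + 10×2 + 8×4 + 11×4 + 11×5 + 9×2 = 272
Option 5: 10×5 + 9×5 + 9×1 + 10×4 + 8×3 + 11×2 + 11×1 + 9×3 = 228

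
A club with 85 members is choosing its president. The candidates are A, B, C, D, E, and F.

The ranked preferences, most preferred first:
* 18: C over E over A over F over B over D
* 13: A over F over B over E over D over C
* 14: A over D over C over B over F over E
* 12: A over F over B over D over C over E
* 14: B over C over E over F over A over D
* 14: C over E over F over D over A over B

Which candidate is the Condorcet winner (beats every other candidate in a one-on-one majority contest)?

C

C vs A: 46–39
C vs B: 46–39
C vs D: 46–39
C vs E: 72–13
C vs F: 60–25
C beats every other candidate.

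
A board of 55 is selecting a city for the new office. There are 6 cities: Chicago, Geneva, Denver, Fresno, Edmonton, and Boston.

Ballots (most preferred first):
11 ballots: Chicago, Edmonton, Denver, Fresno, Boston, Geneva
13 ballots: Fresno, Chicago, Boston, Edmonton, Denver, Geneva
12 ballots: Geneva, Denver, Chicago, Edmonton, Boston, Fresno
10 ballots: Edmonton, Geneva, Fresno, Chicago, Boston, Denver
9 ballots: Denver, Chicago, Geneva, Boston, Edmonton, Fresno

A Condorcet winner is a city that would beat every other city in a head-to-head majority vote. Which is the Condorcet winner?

Chicago vs Geneva: 33–22
Chicago vs Denver: 34–21
Chicago vs Fresno: 32–23
Chicago vs Edmonton: 45–10
Chicago vs Boston: 55–0
Chicago beats every other city.

Chicago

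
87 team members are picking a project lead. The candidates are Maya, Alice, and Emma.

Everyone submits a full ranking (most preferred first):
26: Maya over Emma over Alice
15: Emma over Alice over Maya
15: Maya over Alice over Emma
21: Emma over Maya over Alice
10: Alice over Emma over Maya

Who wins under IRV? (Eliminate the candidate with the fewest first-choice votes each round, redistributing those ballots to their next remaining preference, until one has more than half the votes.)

Emma

Round 1: Maya 41, Alice 10, Emma 36. Alice eliminated.
Round 2: Maya 41, Emma 46. Emma has a majority (≥44).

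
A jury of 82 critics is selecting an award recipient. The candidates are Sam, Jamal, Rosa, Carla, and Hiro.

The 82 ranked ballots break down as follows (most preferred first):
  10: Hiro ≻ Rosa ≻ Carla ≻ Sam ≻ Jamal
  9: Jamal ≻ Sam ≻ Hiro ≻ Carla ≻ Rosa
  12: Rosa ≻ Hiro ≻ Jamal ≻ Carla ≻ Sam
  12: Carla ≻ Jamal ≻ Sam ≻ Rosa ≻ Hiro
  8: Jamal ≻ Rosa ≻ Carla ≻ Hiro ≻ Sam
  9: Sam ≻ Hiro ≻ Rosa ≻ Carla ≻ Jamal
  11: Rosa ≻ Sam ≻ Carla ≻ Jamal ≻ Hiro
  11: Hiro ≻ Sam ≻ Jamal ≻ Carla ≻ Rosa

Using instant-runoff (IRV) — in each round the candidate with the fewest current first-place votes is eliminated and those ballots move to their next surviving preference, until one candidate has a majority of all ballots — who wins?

Hiro

Round 1: Sam 9, Jamal 17, Rosa 23, Carla 12, Hiro 21. Sam eliminated.
Round 2: Jamal 17, Rosa 23, Carla 12, Hiro 30. Carla eliminated.
Round 3: Jamal 29, Rosa 23, Hiro 30. Rosa eliminated.
Round 4: Jamal 40, Hiro 42. Hiro has a majority (≥42).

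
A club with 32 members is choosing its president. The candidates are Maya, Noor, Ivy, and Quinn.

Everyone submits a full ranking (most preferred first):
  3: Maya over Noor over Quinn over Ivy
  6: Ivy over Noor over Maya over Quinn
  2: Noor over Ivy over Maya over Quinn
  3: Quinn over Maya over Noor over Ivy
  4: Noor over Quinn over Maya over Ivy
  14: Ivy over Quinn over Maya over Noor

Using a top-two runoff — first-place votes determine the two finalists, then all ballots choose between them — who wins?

Round 1 first-place votes: Maya 3, Noor 6, Ivy 20, Quinn 3. Ivy and Noor advance.
Runoff: Ivy is ranked above Noor on 20 ballots, Noor above Ivy on 12.

Ivy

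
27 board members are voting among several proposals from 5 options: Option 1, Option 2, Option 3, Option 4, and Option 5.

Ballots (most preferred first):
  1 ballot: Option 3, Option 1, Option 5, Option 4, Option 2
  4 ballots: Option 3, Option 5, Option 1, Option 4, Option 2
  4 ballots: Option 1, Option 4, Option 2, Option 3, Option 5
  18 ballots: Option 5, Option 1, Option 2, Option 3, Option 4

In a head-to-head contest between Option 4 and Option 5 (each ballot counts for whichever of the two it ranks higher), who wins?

Option 4 is ranked above Option 5 on 4 ballots; Option 5 above Option 4 on 23.

Option 5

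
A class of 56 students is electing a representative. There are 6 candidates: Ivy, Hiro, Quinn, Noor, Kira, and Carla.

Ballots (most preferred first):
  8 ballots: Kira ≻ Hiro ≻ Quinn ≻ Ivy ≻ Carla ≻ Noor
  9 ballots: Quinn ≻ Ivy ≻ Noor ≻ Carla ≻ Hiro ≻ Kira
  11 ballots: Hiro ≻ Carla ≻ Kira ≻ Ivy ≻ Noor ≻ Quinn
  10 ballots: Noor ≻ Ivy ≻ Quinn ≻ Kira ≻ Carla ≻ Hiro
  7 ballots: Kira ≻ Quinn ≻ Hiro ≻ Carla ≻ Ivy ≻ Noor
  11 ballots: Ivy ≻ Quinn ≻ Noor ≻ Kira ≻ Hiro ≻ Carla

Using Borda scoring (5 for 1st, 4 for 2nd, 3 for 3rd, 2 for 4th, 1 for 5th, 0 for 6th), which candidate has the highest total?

Ivy

Ivy: 8×2 + 9×4 + 11×2 + 10×4 + 7×1 + 11×5 = 176
Hiro: 8×4 + 9×1 + 11×5 + 10×0 + 7×3 + 11×1 = 128
Quinn: 8×3 + 9×5 + 11×0 + 10×3 + 7×4 + 11×4 = 171
Noor: 8×0 + 9×3 + 11×1 + 10×5 + 7×0 + 11×3 = 121
Kira: 8×5 + 9×0 + 11×3 + 10×2 + 7×5 + 11×2 = 150
Carla: 8×1 + 9×2 + 11×4 + 10×1 + 7×2 + 11×0 = 94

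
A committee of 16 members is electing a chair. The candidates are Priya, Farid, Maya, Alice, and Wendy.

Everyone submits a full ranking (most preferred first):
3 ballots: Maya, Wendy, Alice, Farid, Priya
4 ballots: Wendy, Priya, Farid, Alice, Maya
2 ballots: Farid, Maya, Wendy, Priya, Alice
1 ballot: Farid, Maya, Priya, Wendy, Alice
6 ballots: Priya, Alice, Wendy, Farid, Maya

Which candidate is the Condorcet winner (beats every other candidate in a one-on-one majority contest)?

Wendy

Wendy vs Priya: 9–7
Wendy vs Farid: 13–3
Wendy vs Maya: 10–6
Wendy vs Alice: 10–6
Wendy beats every other candidate.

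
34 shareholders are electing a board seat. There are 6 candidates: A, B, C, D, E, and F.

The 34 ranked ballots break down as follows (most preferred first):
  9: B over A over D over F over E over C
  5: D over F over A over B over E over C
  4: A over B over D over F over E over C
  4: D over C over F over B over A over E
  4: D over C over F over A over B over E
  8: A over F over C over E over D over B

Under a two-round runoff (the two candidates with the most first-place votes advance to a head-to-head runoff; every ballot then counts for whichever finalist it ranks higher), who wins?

A

Round 1 first-place votes: A 12, B 9, C 0, D 13, E 0, F 0. D and A advance.
Runoff: D is ranked above A on 13 ballots, A above D on 21.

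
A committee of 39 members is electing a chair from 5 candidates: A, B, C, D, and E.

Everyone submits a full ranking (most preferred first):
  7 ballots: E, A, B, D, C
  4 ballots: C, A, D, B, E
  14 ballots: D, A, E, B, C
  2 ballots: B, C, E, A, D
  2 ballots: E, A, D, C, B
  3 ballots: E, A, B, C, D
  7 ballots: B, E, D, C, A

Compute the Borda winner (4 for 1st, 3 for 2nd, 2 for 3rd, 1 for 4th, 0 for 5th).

A: 7×3 + 4×3 + 14×3 + 2×1 + 2×3 + 3×3 + 7×0 = 92
B: 7×2 + 4×1 + 14×1 + 2×4 + 2×0 + 3×2 + 7×4 = 74
C: 7×0 + 4×4 + 14×0 + 2×3 + 2×1 + 3×1 + 7×1 = 34
D: 7×1 + 4×2 + 14×4 + 2×0 + 2×2 + 3×0 + 7×2 = 89
E: 7×4 + 4×0 + 14×2 + 2×2 + 2×4 + 3×4 + 7×3 = 101

E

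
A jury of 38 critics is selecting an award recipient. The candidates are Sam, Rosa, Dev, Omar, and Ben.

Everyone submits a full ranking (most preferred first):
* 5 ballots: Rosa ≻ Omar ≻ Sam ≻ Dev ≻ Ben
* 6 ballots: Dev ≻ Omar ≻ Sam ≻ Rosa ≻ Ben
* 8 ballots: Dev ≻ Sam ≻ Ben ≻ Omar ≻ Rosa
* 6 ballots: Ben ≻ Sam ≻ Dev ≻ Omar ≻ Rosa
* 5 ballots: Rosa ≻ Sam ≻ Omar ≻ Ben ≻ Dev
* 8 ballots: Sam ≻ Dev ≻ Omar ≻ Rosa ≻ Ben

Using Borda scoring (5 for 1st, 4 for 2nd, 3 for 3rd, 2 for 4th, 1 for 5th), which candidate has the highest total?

Sam

Sam: 5×3 + 6×3 + 8×4 + 6×4 + 5×4 + 8×5 = 149
Rosa: 5×5 + 6×2 + 8×1 + 6×1 + 5×5 + 8×2 = 92
Dev: 5×2 + 6×5 + 8×5 + 6×3 + 5×1 + 8×4 = 135
Omar: 5×4 + 6×4 + 8×2 + 6×2 + 5×3 + 8×3 = 111
Ben: 5×1 + 6×1 + 8×3 + 6×5 + 5×2 + 8×1 = 83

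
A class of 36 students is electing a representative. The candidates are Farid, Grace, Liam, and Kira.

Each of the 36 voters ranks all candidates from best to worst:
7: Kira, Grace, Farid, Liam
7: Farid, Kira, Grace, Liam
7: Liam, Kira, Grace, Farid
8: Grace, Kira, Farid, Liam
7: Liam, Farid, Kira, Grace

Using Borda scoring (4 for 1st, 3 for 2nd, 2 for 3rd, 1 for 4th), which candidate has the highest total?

Kira

Farid: 7×2 + 7×4 + 7×1 + 8×2 + 7×3 = 86
Grace: 7×3 + 7×2 + 7×2 + 8×4 + 7×1 = 88
Liam: 7×1 + 7×1 + 7×4 + 8×1 + 7×4 = 78
Kira: 7×4 + 7×3 + 7×3 + 8×3 + 7×2 = 108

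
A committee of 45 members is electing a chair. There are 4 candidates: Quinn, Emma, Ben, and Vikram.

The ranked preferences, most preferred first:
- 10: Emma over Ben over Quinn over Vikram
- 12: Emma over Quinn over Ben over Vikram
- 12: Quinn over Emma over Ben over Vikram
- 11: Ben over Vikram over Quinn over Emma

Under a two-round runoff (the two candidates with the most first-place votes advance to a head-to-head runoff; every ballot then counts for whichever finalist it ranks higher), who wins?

Quinn

Round 1 first-place votes: Quinn 12, Emma 22, Ben 11, Vikram 0. Emma and Quinn advance.
Runoff: Emma is ranked above Quinn on 22 ballots, Quinn above Emma on 23.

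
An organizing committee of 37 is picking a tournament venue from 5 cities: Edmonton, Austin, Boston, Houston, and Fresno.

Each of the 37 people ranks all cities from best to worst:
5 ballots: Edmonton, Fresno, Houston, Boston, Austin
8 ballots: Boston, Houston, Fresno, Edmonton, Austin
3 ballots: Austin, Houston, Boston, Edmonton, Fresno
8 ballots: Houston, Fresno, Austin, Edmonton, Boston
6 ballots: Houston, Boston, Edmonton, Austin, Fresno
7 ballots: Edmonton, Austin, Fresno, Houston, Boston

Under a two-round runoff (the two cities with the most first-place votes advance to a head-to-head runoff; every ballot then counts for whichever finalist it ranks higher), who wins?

Round 1 first-place votes: Edmonton 12, Austin 3, Boston 8, Houston 14, Fresno 0. Houston and Edmonton advance.
Runoff: Houston is ranked above Edmonton on 25 ballots, Edmonton above Houston on 12.

Houston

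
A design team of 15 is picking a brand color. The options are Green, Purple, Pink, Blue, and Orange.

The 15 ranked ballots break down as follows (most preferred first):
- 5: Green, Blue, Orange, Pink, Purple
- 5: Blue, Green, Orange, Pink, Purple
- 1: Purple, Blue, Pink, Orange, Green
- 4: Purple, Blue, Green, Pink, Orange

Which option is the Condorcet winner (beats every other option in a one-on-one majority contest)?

Blue vs Green: 10–5
Blue vs Purple: 10–5
Blue vs Pink: 15–0
Blue vs Orange: 15–0
Blue beats every other option.

Blue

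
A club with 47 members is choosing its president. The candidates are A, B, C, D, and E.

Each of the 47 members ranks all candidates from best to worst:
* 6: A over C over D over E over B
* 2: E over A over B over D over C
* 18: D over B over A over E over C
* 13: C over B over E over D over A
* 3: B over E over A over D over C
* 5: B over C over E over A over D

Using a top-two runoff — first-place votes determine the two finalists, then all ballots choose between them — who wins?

C

Round 1 first-place votes: A 6, B 8, C 13, D 18, E 2. D and C advance.
Runoff: D is ranked above C on 23 ballots, C above D on 24.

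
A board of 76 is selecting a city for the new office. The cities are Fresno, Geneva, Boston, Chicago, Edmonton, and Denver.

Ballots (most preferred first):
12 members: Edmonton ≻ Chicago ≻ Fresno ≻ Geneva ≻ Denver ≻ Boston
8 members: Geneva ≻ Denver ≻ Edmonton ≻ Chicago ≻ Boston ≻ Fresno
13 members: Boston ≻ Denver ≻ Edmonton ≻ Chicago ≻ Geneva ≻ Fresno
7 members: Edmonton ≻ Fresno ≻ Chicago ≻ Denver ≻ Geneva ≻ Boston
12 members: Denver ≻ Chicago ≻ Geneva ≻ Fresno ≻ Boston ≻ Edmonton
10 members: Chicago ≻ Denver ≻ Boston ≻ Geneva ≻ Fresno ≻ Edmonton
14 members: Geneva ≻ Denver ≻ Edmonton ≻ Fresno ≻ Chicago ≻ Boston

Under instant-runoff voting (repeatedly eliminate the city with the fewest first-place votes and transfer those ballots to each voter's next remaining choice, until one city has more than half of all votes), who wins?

Round 1: Fresno 0, Geneva 22, Boston 13, Chicago 10, Edmonton 19, Denver 12. Fresno eliminated.
Round 2: Geneva 22, Boston 13, Chicago 10, Edmonton 19, Denver 12. Chicago eliminated.
Round 3: Geneva 22, Boston 13, Edmonton 19, Denver 22. Boston eliminated.
Round 4: Geneva 22, Edmonton 19, Denver 35. Edmonton eliminated.
Round 5: Geneva 34, Denver 42. Denver has a majority (≥39).

Denver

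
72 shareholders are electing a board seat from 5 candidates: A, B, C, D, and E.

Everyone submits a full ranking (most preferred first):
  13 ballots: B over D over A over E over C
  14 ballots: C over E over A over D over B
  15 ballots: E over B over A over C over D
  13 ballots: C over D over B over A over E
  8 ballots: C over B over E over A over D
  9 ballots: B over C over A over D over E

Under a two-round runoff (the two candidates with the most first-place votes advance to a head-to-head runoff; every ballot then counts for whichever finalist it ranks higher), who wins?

Round 1 first-place votes: A 0, B 22, C 35, D 0, E 15. C and B advance.
Runoff: C is ranked above B on 35 ballots, B above C on 37.

B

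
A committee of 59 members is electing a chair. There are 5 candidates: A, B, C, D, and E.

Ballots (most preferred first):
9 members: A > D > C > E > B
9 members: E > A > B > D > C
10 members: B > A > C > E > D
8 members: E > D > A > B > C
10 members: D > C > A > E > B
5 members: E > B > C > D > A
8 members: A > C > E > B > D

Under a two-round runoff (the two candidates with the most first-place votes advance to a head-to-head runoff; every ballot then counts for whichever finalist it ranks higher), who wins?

A

Round 1 first-place votes: A 17, B 10, C 0, D 10, E 22. E and A advance.
Runoff: E is ranked above A on 22 ballots, A above E on 37.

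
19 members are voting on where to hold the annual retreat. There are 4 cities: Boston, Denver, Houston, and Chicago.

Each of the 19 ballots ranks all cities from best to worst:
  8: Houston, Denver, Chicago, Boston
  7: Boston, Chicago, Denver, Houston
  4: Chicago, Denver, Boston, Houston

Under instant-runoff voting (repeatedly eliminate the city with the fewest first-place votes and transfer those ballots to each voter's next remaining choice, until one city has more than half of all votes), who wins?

Round 1: Boston 7, Denver 0, Houston 8, Chicago 4. Denver eliminated.
Round 2: Boston 7, Houston 8, Chicago 4. Chicago eliminated.
Round 3: Boston 11, Houston 8. Boston has a majority (≥10).

Boston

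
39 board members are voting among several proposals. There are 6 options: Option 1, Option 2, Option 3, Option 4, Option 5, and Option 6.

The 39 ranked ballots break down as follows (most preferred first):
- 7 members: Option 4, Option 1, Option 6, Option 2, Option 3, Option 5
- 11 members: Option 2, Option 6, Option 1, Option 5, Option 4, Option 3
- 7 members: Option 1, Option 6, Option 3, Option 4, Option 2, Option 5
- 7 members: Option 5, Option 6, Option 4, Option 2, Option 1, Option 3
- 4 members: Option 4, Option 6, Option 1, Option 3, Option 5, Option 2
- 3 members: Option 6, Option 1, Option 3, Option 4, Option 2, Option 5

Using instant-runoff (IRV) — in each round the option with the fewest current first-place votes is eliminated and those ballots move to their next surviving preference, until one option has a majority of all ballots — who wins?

Option 4

Round 1: Option 1 7, Option 2 11, Option 3 0, Option 4 11, Option 5 7, Option 6 3. Option 3 eliminated.
Round 2: Option 1 7, Option 2 11, Option 4 11, Option 5 7, Option 6 3. Option 6 eliminated.
Round 3: Option 1 10, Option 2 11, Option 4 11, Option 5 7. Option 5 eliminated.
Round 4: Option 1 10, Option 2 11, Option 4 18. Option 1 eliminated.
Round 5: Option 2 11, Option 4 28. Option 4 has a majority (≥20).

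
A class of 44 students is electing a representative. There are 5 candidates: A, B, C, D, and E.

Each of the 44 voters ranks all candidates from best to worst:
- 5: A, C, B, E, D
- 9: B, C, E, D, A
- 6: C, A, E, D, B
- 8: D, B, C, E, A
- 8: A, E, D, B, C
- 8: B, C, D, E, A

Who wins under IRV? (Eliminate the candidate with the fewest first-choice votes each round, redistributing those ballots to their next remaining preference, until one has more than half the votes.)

B

Round 1: A 13, B 17, C 6, D 8, E 0. E eliminated.
Round 2: A 13, B 17, C 6, D 8. C eliminated.
Round 3: A 19, B 17, D 8. D eliminated.
Round 4: A 19, B 25. B has a majority (≥23).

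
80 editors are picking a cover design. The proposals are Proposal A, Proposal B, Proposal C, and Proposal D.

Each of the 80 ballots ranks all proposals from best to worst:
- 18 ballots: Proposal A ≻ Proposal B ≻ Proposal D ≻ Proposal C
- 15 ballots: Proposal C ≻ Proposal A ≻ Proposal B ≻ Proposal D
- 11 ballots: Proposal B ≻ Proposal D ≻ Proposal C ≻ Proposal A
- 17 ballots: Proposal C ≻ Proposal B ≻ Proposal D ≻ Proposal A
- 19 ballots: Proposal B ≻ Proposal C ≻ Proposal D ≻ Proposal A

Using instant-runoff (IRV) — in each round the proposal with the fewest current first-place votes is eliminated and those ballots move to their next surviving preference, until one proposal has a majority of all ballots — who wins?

Proposal B

Round 1: Proposal A 18, Proposal B 30, Proposal C 32, Proposal D 0. Proposal D eliminated.
Round 2: Proposal A 18, Proposal B 30, Proposal C 32. Proposal A eliminated.
Round 3: Proposal B 48, Proposal C 32. Proposal B has a majority (≥41).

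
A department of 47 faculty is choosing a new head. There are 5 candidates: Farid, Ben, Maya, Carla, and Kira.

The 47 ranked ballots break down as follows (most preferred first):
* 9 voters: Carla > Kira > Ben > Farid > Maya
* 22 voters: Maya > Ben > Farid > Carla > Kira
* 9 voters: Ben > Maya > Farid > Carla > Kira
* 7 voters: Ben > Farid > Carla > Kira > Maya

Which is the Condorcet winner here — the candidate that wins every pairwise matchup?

Ben

Ben vs Farid: 47–0
Ben vs Maya: 25–22
Ben vs Carla: 38–9
Ben vs Kira: 38–9
Ben beats every other candidate.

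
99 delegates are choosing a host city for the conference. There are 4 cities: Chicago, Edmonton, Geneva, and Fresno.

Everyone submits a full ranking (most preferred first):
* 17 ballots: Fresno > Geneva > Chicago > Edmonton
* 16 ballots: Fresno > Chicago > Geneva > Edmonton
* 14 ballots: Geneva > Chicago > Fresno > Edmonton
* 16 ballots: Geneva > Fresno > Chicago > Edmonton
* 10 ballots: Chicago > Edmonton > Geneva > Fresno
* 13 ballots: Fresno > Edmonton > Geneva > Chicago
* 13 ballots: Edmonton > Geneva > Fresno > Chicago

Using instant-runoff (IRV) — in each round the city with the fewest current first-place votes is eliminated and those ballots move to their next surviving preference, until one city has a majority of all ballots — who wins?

Geneva

Round 1: Chicago 10, Edmonton 13, Geneva 30, Fresno 46. Chicago eliminated.
Round 2: Edmonton 23, Geneva 30, Fresno 46. Edmonton eliminated.
Round 3: Geneva 53, Fresno 46. Geneva has a majority (≥50).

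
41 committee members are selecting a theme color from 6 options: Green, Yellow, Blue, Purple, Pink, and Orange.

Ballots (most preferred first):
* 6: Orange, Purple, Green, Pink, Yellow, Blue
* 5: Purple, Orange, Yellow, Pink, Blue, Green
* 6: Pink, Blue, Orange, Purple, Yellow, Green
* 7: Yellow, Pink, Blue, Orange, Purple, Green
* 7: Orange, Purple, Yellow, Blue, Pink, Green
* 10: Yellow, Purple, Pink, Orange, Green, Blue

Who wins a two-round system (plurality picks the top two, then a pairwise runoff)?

Round 1 first-place votes: Green 0, Yellow 17, Blue 0, Purple 5, Pink 6, Orange 13. Yellow and Orange advance.
Runoff: Yellow is ranked above Orange on 17 ballots, Orange above Yellow on 24.

Orange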